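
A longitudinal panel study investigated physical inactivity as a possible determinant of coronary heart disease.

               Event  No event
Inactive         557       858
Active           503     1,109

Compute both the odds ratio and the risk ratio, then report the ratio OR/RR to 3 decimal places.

1.135

Cells: a = 557, b = 858, c = 503, d = 1109.
OR = (557·1109)/(858·503) = 617713/431574 = 1.43130
Risk in exposed = 557/1415 = 0.39364; risk in unexposed = 503/1612 = 0.31203; RR = 1.26152
OR/RR = 1.43130 / 1.26152 = 1.13458
The outcome is not rare, so the OR lies further from 1 than the RR.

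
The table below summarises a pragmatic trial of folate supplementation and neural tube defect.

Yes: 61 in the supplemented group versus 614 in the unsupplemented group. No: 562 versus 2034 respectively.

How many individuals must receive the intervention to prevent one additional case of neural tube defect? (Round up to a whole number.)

8

Risk in treated group = 61/623 = 0.09791; risk in control = 614/2648 = 0.23187.
Absolute risk reduction = 0.23187 − 0.09791 = 0.13396
NNT = 1 / ARR = 1 / 0.13396 = 7.465 → round up → 8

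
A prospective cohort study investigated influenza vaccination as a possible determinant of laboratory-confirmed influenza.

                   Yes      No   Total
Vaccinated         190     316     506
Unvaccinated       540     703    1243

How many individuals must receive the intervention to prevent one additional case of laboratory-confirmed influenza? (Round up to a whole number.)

17

Risk in treated group = 190/506 = 0.37549; risk in control = 540/1243 = 0.43443.
Absolute risk reduction = 0.43443 − 0.37549 = 0.05894
NNT = 1 / ARR = 1 / 0.05894 = 16.967 → round up → 17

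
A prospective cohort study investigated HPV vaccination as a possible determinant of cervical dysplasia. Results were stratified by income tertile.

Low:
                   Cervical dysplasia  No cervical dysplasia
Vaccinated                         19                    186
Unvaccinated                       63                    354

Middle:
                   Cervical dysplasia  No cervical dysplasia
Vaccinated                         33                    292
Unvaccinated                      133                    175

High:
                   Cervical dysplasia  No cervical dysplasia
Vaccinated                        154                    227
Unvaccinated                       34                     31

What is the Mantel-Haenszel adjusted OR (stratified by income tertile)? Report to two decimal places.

OR_MH = Σ(aᵢdᵢ/nᵢ) / Σ(bᵢcᵢ/nᵢ), where nᵢ is the stratum total.
Stratum 1 (Low): n = 622; a·d/n = 19·354/622 = 10.8135; b·c/n = 186·63/622 = 18.8392
Stratum 2 (Middle): n = 633; a·d/n = 33·175/633 = 9.1232; b·c/n = 292·133/633 = 61.3523
Stratum 3 (High): n = 446; a·d/n = 154·31/446 = 10.7040; b·c/n = 227·34/446 = 17.3049
OR_MH = (10.8135 + 9.1232 + 10.7040) / (18.8392 + 61.3523 + 17.3049) = 30.6408 / 97.4965 = 0.31428

0.31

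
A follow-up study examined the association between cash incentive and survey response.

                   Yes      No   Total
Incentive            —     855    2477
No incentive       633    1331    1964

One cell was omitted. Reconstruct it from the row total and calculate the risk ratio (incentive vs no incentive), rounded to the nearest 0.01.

The missing cell is in the exposed row: 2477 − 855 = 1622.
So a = 1622, b = 855, c = 633, d = 1331.
RR = [a/(a+b)] / [c/(c+d)] = (1622/2477) / (633/1964) = 0.65482/0.32230 = 2.03171

2.03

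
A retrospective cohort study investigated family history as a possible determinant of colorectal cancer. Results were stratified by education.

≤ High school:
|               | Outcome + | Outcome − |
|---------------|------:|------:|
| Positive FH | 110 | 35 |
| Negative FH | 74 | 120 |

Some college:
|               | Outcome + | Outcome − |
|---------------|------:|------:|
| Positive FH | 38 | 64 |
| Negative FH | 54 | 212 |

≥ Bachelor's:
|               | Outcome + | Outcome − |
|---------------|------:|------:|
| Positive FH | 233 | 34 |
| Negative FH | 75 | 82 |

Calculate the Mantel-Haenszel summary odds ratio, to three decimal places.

OR_MH = Σ(aᵢdᵢ/nᵢ) / Σ(bᵢcᵢ/nᵢ), where nᵢ is the stratum total.
Stratum 1 (≤ High school): n = 339; a·d/n = 110·120/339 = 38.9381; b·c/n = 35·74/339 = 7.6401
Stratum 2 (Some college): n = 368; a·d/n = 38·212/368 = 21.8913; b·c/n = 64·54/368 = 9.3913
Stratum 3 (≥ Bachelor's): n = 424; a·d/n = 233·82/424 = 45.0613; b·c/n = 34·75/424 = 6.0142
OR_MH = (38.9381 + 21.8913 + 45.0613) / (7.6401 + 9.3913 + 6.0142) = 105.8907 / 23.0456 = 4.59484

4.595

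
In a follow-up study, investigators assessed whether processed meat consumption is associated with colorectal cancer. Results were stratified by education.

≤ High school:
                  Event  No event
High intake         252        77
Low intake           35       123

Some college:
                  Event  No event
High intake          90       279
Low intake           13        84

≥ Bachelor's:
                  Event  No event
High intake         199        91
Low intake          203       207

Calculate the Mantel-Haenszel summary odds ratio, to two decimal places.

3.49

OR_MH = Σ(aᵢdᵢ/nᵢ) / Σ(bᵢcᵢ/nᵢ), where nᵢ is the stratum total.
Stratum 1 (≤ High school): n = 487; a·d/n = 252·123/487 = 63.6468; b·c/n = 77·35/487 = 5.5339
Stratum 2 (Some college): n = 466; a·d/n = 90·84/466 = 16.2232; b·c/n = 279·13/466 = 7.7833
Stratum 3 (≥ Bachelor's): n = 700; a·d/n = 199·207/700 = 58.8471; b·c/n = 91·203/700 = 26.3900
OR_MH = (63.6468 + 16.2232 + 58.8471) / (5.5339 + 7.7833 + 26.3900) = 138.7171 / 39.7071 = 3.49351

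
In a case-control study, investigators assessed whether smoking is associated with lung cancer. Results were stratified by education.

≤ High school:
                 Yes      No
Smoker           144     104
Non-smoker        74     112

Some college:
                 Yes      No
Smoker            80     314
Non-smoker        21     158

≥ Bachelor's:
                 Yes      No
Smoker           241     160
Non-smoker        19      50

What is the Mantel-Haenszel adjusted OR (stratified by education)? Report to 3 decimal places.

2.376

OR_MH = Σ(aᵢdᵢ/nᵢ) / Σ(bᵢcᵢ/nᵢ), where nᵢ is the stratum total.
Stratum 1 (≤ High school): n = 434; a·d/n = 144·112/434 = 37.1613; b·c/n = 104·74/434 = 17.7327
Stratum 2 (Some college): n = 573; a·d/n = 80·158/573 = 22.0593; b·c/n = 314·21/573 = 11.5079
Stratum 3 (≥ Bachelor's): n = 470; a·d/n = 241·50/470 = 25.6383; b·c/n = 160·19/470 = 6.4681
OR_MH = (37.1613 + 22.0593 + 25.6383) / (17.7327 + 11.5079 + 6.4681) = 84.8589 / 35.7087 = 2.37642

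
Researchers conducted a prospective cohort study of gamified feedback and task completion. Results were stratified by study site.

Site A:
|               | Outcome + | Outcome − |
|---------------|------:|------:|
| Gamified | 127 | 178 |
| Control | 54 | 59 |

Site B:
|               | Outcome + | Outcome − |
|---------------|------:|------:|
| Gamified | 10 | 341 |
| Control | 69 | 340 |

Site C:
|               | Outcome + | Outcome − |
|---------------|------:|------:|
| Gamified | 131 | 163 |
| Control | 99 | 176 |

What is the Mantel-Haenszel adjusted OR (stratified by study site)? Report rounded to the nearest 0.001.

OR_MH = Σ(aᵢdᵢ/nᵢ) / Σ(bᵢcᵢ/nᵢ), where nᵢ is the stratum total.
Stratum 1 (Site A): n = 418; a·d/n = 127·59/418 = 17.9258; b·c/n = 178·54/418 = 22.9952
Stratum 2 (Site B): n = 760; a·d/n = 10·340/760 = 4.4737; b·c/n = 341·69/760 = 30.9592
Stratum 3 (Site C): n = 569; a·d/n = 131·176/569 = 40.5202; b·c/n = 163·99/569 = 28.3603
OR_MH = (17.9258 + 4.4737 + 40.5202) / (22.9952 + 30.9592 + 28.3603) = 62.9197 / 82.3147 = 0.76438

0.764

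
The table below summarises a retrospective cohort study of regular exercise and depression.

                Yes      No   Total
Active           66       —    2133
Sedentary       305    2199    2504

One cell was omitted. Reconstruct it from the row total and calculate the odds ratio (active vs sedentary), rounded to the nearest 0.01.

The missing cell is in the exposed row: 2133 − 66 = 2067.
So a = 66, b = 2067, c = 305, d = 2199.
OR = (a·d)/(b·c) = (66 × 2199) / (2067 × 305) = 145134 / 630435 = 0.23021

0.23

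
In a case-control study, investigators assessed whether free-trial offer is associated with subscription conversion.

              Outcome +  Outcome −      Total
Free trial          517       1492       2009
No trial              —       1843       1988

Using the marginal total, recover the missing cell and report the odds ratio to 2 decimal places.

4.40

The missing cell is in the unexposed row: 1988 − 1843 = 145.
So a = 517, b = 1492, c = 145, d = 1843.
OR = (a·d)/(b·c) = (517 × 1843) / (1492 × 145) = 952831 / 216340 = 4.40432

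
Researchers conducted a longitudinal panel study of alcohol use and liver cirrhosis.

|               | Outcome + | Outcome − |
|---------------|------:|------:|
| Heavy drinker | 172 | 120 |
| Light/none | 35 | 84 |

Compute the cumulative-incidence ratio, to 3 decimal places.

Cells: a = 172, b = 120, c = 35, d = 84.
Risk in exposed = 172/292 = 0.58904; risk in unexposed = 35/119 = 0.29412.
RR = 0.58904 / 0.29412 = 2.00274
The risk among the exposed is 2.00 times that among the unexposed.

2.003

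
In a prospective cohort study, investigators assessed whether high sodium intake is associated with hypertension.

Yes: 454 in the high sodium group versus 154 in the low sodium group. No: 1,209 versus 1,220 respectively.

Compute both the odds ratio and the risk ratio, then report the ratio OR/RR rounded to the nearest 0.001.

1.221

From the description: a = 454, b = 1209, c = 154, d = 1220.
OR = (454·1220)/(1209·154) = 553880/186186 = 2.97487
Risk in exposed = 454/1663 = 0.27300; risk in unexposed = 154/1374 = 0.11208; RR = 2.43573
OR/RR = 2.97487 / 2.43573 = 1.22135
The outcome is not rare, so the OR lies further from 1 than the RR.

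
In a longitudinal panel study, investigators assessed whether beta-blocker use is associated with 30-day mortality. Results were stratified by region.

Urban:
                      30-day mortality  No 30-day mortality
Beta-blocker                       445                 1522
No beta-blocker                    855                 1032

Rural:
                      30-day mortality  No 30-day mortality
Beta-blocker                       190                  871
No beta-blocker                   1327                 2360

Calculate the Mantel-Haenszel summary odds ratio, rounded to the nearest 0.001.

0.368

OR_MH = Σ(aᵢdᵢ/nᵢ) / Σ(bᵢcᵢ/nᵢ), where nᵢ is the stratum total.
Stratum 1 (Urban): n = 3854; a·d/n = 445·1032/3854 = 119.1593; b·c/n = 1522·855/3854 = 337.6518
Stratum 2 (Rural): n = 4748; a·d/n = 190·2360/4748 = 94.4398; b·c/n = 871·1327/4748 = 243.4324
OR_MH = (119.1593 + 94.4398) / (337.6518 + 243.4324) = 213.5991 / 581.0842 = 0.36759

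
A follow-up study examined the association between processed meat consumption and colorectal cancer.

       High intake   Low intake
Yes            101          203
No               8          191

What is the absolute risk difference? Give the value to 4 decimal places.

0.4114

Reading the table with exposure as columns: a = 101 (High intake, case), b = 8 (High intake, non-case), c = 203 (Low intake, case), d = 191.
Risk in exposed = 101/109 = 0.926606; risk in unexposed = 203/394 = 0.515228.
Risk difference = 0.926606 − 0.515228 = 0.411377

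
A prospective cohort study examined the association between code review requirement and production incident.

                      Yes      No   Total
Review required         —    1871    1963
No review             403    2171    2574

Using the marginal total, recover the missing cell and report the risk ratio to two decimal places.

The missing cell is in the exposed row: 1963 − 1871 = 92.
So a = 92, b = 1871, c = 403, d = 2171.
RR = [a/(a+b)] / [c/(c+d)] = (92/1963) / (403/2574) = 0.04687/0.15657 = 0.29934

0.30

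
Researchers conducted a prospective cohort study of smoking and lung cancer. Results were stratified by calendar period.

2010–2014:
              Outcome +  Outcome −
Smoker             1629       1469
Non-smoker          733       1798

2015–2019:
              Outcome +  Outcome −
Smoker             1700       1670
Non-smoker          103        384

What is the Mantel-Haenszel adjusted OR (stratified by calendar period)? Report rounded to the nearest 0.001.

2.923

OR_MH = Σ(aᵢdᵢ/nᵢ) / Σ(bᵢcᵢ/nᵢ), where nᵢ is the stratum total.
Stratum 1 (2010–2014): n = 5629; a·d/n = 1629·1798/5629 = 520.3308; b·c/n = 1469·733/5629 = 191.2910
Stratum 2 (2015–2019): n = 3857; a·d/n = 1700·384/3857 = 169.2507; b·c/n = 1670·103/3857 = 44.5968
OR_MH = (520.3308 + 169.2507) / (191.2910 + 44.5968) = 689.5815 / 235.8878 = 2.92334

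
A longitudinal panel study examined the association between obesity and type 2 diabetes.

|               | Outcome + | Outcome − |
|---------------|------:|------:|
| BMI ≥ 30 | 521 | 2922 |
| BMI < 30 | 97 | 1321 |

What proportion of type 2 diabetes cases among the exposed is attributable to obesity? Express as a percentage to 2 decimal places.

Cells: a = 521, b = 2922, c = 97, d = 1321.
Risk in exposed = 521/3443 = 0.15132; risk in unexposed = 97/1418 = 0.06841.
RR = 0.15132/0.06841 = 2.21210
AR% = (RR − 1)/RR × 100 = (2.21210 − 1)/2.21210 × 100 = 54.7941%

54.79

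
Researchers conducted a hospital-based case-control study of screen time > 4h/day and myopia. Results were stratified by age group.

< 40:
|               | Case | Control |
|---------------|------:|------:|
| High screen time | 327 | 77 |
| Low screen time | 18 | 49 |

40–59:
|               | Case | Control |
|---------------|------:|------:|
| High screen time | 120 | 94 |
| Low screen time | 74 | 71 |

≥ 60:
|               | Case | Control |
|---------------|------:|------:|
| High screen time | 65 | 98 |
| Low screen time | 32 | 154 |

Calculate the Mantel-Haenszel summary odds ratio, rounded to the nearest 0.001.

2.761

OR_MH = Σ(aᵢdᵢ/nᵢ) / Σ(bᵢcᵢ/nᵢ), where nᵢ is the stratum total.
Stratum 1 (< 40): n = 471; a·d/n = 327·49/471 = 34.0191; b·c/n = 77·18/471 = 2.9427
Stratum 2 (40–59): n = 359; a·d/n = 120·71/359 = 23.7326; b·c/n = 94·74/359 = 19.3760
Stratum 3 (≥ 60): n = 349; a·d/n = 65·154/349 = 28.6819; b·c/n = 98·32/349 = 8.9857
OR_MH = (34.0191 + 23.7326 + 28.6819) / (2.9427 + 19.3760 + 8.9857) = 86.4336 / 31.3044 = 2.76107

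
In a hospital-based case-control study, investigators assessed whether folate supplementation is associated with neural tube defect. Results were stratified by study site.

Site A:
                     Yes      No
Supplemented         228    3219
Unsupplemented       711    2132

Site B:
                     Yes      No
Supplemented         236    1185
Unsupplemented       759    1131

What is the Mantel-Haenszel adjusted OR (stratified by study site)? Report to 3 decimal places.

0.248

OR_MH = Σ(aᵢdᵢ/nᵢ) / Σ(bᵢcᵢ/nᵢ), where nᵢ is the stratum total.
Stratum 1 (Site A): n = 6290; a·d/n = 228·2132/6290 = 77.2808; b·c/n = 3219·711/6290 = 363.8647
Stratum 2 (Site B): n = 3311; a·d/n = 236·1131/3311 = 80.6149; b·c/n = 1185·759/3311 = 271.6445
OR_MH = (77.2808 + 80.6149) / (363.8647 + 271.6445) = 157.8957 / 635.5092 = 0.24846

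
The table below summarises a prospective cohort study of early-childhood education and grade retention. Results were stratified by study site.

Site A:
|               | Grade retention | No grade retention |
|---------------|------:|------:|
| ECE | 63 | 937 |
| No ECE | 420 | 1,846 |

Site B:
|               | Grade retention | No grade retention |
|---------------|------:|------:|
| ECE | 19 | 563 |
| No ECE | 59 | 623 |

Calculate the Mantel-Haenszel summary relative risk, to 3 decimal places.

0.346

RR_MH = Σ(aᵢ·n₀ᵢ/nᵢ) / Σ(cᵢ·n₁ᵢ/nᵢ), with n₁ᵢ = aᵢ+bᵢ (exposed), n₀ᵢ = cᵢ+dᵢ (unexposed), nᵢ = n₁ᵢ+n₀ᵢ.
Stratum 1 (Site A): n₁ = 1000, n₀ = 2266, n = 3266; a·n₀/n = 63·2266/3266 = 43.7103; c·n₁/n = 420·1000/3266 = 128.5977
Stratum 2 (Site B): n₁ = 582, n₀ = 682, n = 1264; a·n₀/n = 19·682/1264 = 10.2516; c·n₁/n = 59·582/1264 = 27.1661
RR_MH = (43.7103 + 10.2516) / (128.5977 + 27.1661) = 53.9619 / 155.7638 = 0.34643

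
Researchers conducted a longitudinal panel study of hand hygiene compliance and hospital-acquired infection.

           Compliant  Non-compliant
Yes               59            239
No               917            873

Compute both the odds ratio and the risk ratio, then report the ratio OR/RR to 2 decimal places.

0.84

Reading the table with exposure as columns: a = 59 (Compliant, case), b = 917 (Compliant, non-case), c = 239 (Non-compliant, case), d = 873.
OR = (59·873)/(917·239) = 51507/219163 = 0.23502
Risk in exposed = 59/976 = 0.06045; risk in unexposed = 239/1112 = 0.21493; RR = 0.28126
OR/RR = 0.23502 / 0.28126 = 0.83558
The outcome is not rare, so the OR lies further from 1 than the RR.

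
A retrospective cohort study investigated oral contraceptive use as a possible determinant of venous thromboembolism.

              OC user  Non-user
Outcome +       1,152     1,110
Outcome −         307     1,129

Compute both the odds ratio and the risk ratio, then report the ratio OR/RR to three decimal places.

2.396

Reading the table with exposure as columns: a = 1152 (OC user, case), b = 307 (OC user, non-case), c = 1110 (Non-user, case), d = 1129.
OR = (1152·1129)/(307·1110) = 1300608/340770 = 3.81667
Risk in exposed = 1152/1459 = 0.78958; risk in unexposed = 1110/2239 = 0.49576; RR = 1.59268
OR/RR = 3.81667 / 1.59268 = 2.39639
The outcome is not rare, so the OR lies further from 1 than the RR.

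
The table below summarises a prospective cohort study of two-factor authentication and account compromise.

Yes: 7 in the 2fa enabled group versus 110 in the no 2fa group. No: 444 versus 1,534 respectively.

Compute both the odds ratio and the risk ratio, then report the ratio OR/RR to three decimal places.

From the description: a = 7, b = 444, c = 110, d = 1534.
OR = (7·1534)/(444·110) = 10738/48840 = 0.21986
Risk in exposed = 7/451 = 0.01552; risk in unexposed = 110/1644 = 0.06691; RR = 0.23197
OR/RR = 0.21986 / 0.23197 = 0.94780
The outcome is rare in both groups, so OR ≈ RR (ratio near 1).

0.948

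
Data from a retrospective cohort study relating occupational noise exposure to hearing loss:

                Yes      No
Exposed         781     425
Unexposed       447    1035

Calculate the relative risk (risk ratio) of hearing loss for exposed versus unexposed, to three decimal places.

Cells: a = 781, b = 425, c = 447, d = 1035.
Risk in exposed = 781/1206 = 0.64760; risk in unexposed = 447/1482 = 0.30162.
RR = 0.64760 / 0.30162 = 2.14706
The risk among the exposed is 2.15 times that among the unexposed.

2.147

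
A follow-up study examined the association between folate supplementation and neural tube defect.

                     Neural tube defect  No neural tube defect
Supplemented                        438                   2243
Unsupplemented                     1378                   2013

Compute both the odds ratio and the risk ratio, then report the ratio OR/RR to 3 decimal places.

0.710

Cells: a = 438, b = 2243, c = 1378, d = 2013.
OR = (438·2013)/(2243·1378) = 881694/3090854 = 0.28526
Risk in exposed = 438/2681 = 0.16337; risk in unexposed = 1378/3391 = 0.40637; RR = 0.40203
OR/RR = 0.28526 / 0.40203 = 0.70955
The outcome is not rare, so the OR lies further from 1 than the RR.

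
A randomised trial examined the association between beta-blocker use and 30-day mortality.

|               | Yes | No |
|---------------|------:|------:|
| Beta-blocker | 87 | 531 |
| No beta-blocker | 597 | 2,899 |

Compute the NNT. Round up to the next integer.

34

Risk in treated group = 87/618 = 0.14078; risk in control = 597/3496 = 0.17077.
Absolute risk reduction = 0.17077 − 0.14078 = 0.02999
NNT = 1 / ARR = 1 / 0.02999 = 33.345 → round up → 34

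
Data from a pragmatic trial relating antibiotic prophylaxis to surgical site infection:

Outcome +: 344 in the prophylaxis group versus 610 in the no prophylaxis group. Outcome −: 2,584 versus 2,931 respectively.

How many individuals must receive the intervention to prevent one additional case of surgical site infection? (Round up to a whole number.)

Risk in treated group = 344/2928 = 0.11749; risk in control = 610/3541 = 0.17227.
Absolute risk reduction = 0.17227 − 0.11749 = 0.05478
NNT = 1 / ARR = 1 / 0.05478 = 18.254 → round up → 19

19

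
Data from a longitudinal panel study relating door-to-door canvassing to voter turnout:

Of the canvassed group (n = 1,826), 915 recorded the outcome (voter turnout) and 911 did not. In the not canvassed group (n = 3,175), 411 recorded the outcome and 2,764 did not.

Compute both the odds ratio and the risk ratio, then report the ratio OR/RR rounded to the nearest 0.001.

1.745

From the description: a = 915, b = 911, c = 411, d = 2764.
OR = (915·2764)/(911·411) = 2529060/374421 = 6.75459
Risk in exposed = 915/1826 = 0.50110; risk in unexposed = 411/3175 = 0.12945; RR = 3.87099
OR/RR = 6.75459 / 3.87099 = 1.74492
The outcome is not rare, so the OR lies further from 1 than the RR.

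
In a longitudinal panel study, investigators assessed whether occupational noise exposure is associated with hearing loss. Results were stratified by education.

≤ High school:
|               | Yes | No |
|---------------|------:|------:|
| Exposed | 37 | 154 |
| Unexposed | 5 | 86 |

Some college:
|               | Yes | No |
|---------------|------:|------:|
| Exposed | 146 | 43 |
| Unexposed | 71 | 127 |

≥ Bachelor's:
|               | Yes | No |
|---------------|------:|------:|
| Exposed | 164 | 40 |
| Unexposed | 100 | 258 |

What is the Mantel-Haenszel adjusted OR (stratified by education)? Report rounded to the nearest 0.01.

OR_MH = Σ(aᵢdᵢ/nᵢ) / Σ(bᵢcᵢ/nᵢ), where nᵢ is the stratum total.
Stratum 1 (≤ High school): n = 282; a·d/n = 37·86/282 = 11.2837; b·c/n = 154·5/282 = 2.7305
Stratum 2 (Some college): n = 387; a·d/n = 146·127/387 = 47.9121; b·c/n = 43·71/387 = 7.8889
Stratum 3 (≥ Bachelor's): n = 562; a·d/n = 164·258/562 = 75.2883; b·c/n = 40·100/562 = 7.1174
OR_MH = (11.2837 + 47.9121 + 75.2883) / (2.7305 + 7.8889 + 7.1174) = 134.4841 / 17.7368 = 7.58220

7.58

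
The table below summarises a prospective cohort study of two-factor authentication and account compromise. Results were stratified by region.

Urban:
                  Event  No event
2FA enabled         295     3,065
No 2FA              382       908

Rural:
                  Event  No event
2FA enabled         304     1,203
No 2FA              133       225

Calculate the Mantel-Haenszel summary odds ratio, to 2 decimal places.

OR_MH = Σ(aᵢdᵢ/nᵢ) / Σ(bᵢcᵢ/nᵢ), where nᵢ is the stratum total.
Stratum 1 (Urban): n = 4650; a·d/n = 295·908/4650 = 57.6043; b·c/n = 3065·382/4650 = 251.7914
Stratum 2 (Rural): n = 1865; a·d/n = 304·225/1865 = 36.6756; b·c/n = 1203·133/1865 = 85.7903
OR_MH = (57.6043 + 36.6756) / (251.7914 + 85.7903) = 94.2799 / 337.5817 = 0.27928

0.28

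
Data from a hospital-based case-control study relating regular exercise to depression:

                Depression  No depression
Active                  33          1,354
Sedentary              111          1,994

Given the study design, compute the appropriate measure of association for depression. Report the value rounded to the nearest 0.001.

0.438

Cells: a = 33, b = 1354, c = 111, d = 1994.
This is a hospital-based case-control study: participants were sampled on outcome status, so risks in the source population cannot be estimated directly — relative risk is not valid here. The odds ratio is the appropriate measure.
OR = (a·d)/(b·c) = (33 × 1994) / (1354 × 111) = 65802 / 150294 = 0.43782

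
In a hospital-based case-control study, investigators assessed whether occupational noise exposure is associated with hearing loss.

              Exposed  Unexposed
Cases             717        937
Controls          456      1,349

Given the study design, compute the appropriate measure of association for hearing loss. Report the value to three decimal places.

Reading the table with exposure as columns: a = 717 (Exposed, case), b = 456 (Exposed, non-case), c = 937 (Unexposed, case), d = 1349.
This is a hospital-based case-control study: participants were sampled on outcome status, so risks in the source population cannot be estimated directly — relative risk is not valid here. The odds ratio is the appropriate measure.
OR = (a·d)/(b·c) = (717 × 1349) / (456 × 937) = 967233 / 427272 = 2.26374

2.264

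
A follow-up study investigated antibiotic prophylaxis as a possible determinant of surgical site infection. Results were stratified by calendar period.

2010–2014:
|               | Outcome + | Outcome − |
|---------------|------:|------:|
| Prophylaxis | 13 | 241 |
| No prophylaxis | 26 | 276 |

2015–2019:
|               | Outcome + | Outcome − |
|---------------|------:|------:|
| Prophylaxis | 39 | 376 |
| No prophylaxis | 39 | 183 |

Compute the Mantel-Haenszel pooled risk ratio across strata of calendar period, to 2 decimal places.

RR_MH = Σ(aᵢ·n₀ᵢ/nᵢ) / Σ(cᵢ·n₁ᵢ/nᵢ), with n₁ᵢ = aᵢ+bᵢ (exposed), n₀ᵢ = cᵢ+dᵢ (unexposed), nᵢ = n₁ᵢ+n₀ᵢ.
Stratum 1 (2010–2014): n₁ = 254, n₀ = 302, n = 556; a·n₀/n = 13·302/556 = 7.0612; c·n₁/n = 26·254/556 = 11.8777
Stratum 2 (2015–2019): n₁ = 415, n₀ = 222, n = 637; a·n₀/n = 39·222/637 = 13.5918; c·n₁/n = 39·415/637 = 25.4082
RR_MH = (7.0612 + 13.5918) / (11.8777 + 25.4082) = 20.6530 / 37.2859 = 0.55391

0.55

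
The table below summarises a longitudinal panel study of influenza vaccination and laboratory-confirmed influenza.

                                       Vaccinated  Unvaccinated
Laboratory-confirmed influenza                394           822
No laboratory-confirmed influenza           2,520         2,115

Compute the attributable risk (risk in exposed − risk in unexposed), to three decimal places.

Reading the table with exposure as columns: a = 394 (Vaccinated, case), b = 2520 (Vaccinated, non-case), c = 822 (Unvaccinated, case), d = 2115.
Risk in exposed = 394/2914 = 0.135209; risk in unexposed = 822/2937 = 0.279877.
Risk difference = 0.135209 − 0.279877 = -0.144668

-0.145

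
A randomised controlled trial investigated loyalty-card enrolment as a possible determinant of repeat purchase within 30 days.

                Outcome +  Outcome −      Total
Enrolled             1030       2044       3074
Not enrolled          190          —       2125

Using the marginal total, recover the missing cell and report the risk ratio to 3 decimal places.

The missing cell is in the unexposed row: 2125 − 190 = 1935.
So a = 1030, b = 2044, c = 190, d = 1935.
RR = [a/(a+b)] / [c/(c+d)] = (1030/3074) / (190/2125) = 0.33507/0.08941 = 3.74747

3.747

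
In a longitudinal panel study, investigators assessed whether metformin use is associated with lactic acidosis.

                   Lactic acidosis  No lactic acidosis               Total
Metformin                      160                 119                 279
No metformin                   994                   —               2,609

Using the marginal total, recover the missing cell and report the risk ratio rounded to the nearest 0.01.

1.51

The missing cell is in the unexposed row: 2609 − 994 = 1615.
So a = 160, b = 119, c = 994, d = 1615.
RR = [a/(a+b)] / [c/(c+d)] = (160/279) / (994/2609) = 0.57348/0.38099 = 1.50523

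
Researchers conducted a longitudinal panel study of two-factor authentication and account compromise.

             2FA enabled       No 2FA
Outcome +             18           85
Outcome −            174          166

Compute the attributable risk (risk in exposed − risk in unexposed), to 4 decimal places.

Reading the table with exposure as columns: a = 18 (2FA enabled, case), b = 174 (2FA enabled, non-case), c = 85 (No 2FA, case), d = 166.
Risk in exposed = 18/192 = 0.093750; risk in unexposed = 85/251 = 0.338645.
Risk difference = 0.093750 − 0.338645 = -0.244895

-0.2449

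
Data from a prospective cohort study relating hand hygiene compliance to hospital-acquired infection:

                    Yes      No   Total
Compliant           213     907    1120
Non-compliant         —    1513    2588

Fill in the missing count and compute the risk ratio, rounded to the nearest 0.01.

The missing cell is in the unexposed row: 2588 − 1513 = 1075.
So a = 213, b = 907, c = 1075, d = 1513.
RR = [a/(a+b)] / [c/(c+d)] = (213/1120) / (1075/2588) = 0.19018/0.41538 = 0.45784

0.46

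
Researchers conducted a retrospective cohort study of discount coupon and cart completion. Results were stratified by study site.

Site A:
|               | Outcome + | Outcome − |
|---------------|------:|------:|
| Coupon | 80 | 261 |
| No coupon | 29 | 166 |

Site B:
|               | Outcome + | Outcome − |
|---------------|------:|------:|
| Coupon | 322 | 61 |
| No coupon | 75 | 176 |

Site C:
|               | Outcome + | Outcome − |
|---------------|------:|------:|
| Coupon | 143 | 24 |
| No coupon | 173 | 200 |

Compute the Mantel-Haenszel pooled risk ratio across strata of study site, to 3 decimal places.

2.178

RR_MH = Σ(aᵢ·n₀ᵢ/nᵢ) / Σ(cᵢ·n₁ᵢ/nᵢ), with n₁ᵢ = aᵢ+bᵢ (exposed), n₀ᵢ = cᵢ+dᵢ (unexposed), nᵢ = n₁ᵢ+n₀ᵢ.
Stratum 1 (Site A): n₁ = 341, n₀ = 195, n = 536; a·n₀/n = 80·195/536 = 29.1045; c·n₁/n = 29·341/536 = 18.4496
Stratum 2 (Site B): n₁ = 383, n₀ = 251, n = 634; a·n₀/n = 322·251/634 = 127.4795; c·n₁/n = 75·383/634 = 45.3076
Stratum 3 (Site C): n₁ = 167, n₀ = 373, n = 540; a·n₀/n = 143·373/540 = 98.7759; c·n₁/n = 173·167/540 = 53.5019
RR_MH = (29.1045 + 127.4795 + 98.7759) / (18.4496 + 45.3076 + 53.5019) = 255.3599 / 117.2590 = 2.17774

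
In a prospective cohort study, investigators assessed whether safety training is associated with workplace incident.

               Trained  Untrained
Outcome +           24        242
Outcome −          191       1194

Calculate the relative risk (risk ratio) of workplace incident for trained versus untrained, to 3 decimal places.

Reading the table with exposure as columns: a = 24 (Trained, case), b = 191 (Trained, non-case), c = 242 (Untrained, case), d = 1194.
Risk in exposed = 24/215 = 0.11163; risk in unexposed = 242/1436 = 0.16852.
RR = 0.11163 / 0.16852 = 0.66239
The risk is 34% lower among the exposed than among the unexposed.

0.662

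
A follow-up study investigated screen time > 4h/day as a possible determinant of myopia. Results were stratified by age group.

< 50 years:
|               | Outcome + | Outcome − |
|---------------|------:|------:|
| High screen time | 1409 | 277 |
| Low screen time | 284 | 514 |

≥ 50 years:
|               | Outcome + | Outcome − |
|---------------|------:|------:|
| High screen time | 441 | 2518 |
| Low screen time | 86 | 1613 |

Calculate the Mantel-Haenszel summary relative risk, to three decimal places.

2.480

RR_MH = Σ(aᵢ·n₀ᵢ/nᵢ) / Σ(cᵢ·n₁ᵢ/nᵢ), with n₁ᵢ = aᵢ+bᵢ (exposed), n₀ᵢ = cᵢ+dᵢ (unexposed), nᵢ = n₁ᵢ+n₀ᵢ.
Stratum 1 (< 50 years): n₁ = 1686, n₀ = 798, n = 2484; a·n₀/n = 1409·798/2484 = 452.6498; c·n₁/n = 284·1686/2484 = 192.7633
Stratum 2 (≥ 50 years): n₁ = 2959, n₀ = 1699, n = 4658; a·n₀/n = 441·1699/4658 = 160.8542; c·n₁/n = 86·2959/4658 = 54.6316
RR_MH = (452.6498 + 160.8542) / (192.7633 + 54.6316) = 613.5040 / 247.3949 = 2.47986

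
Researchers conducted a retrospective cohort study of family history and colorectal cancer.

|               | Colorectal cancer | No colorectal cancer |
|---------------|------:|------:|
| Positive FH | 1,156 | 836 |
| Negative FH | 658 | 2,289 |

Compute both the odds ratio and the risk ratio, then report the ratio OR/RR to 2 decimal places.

Cells: a = 1156, b = 836, c = 658, d = 2289.
OR = (1156·2289)/(836·658) = 2646084/550088 = 4.81029
Risk in exposed = 1156/1992 = 0.58032; risk in unexposed = 658/2947 = 0.22328; RR = 2.59910
OR/RR = 4.81029 / 2.59910 = 1.85075
The outcome is not rare, so the OR lies further from 1 than the RR.

1.85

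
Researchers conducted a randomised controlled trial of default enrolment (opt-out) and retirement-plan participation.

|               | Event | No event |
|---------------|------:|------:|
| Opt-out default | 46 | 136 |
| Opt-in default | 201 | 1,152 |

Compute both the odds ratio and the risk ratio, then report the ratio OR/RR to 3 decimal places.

Cells: a = 46, b = 136, c = 201, d = 1152.
OR = (46·1152)/(136·201) = 52992/27336 = 1.93854
Risk in exposed = 46/182 = 0.25275; risk in unexposed = 201/1353 = 0.14856; RR = 1.70133
OR/RR = 1.93854 / 1.70133 = 1.13943
The outcome is not rare, so the OR lies further from 1 than the RR.

1.139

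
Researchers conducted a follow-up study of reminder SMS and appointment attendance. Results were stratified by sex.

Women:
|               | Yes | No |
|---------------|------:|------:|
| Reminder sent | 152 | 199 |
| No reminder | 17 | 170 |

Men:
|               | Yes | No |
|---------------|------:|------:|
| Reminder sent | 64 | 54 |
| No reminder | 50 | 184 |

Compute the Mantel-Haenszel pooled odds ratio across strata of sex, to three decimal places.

5.838

OR_MH = Σ(aᵢdᵢ/nᵢ) / Σ(bᵢcᵢ/nᵢ), where nᵢ is the stratum total.
Stratum 1 (Women): n = 538; a·d/n = 152·170/538 = 48.0297; b·c/n = 199·17/538 = 6.2881
Stratum 2 (Men): n = 352; a·d/n = 64·184/352 = 33.4545; b·c/n = 54·50/352 = 7.6705
OR_MH = (48.0297 + 33.4545) / (6.2881 + 7.6705) = 81.4843 / 13.9586 = 5.83759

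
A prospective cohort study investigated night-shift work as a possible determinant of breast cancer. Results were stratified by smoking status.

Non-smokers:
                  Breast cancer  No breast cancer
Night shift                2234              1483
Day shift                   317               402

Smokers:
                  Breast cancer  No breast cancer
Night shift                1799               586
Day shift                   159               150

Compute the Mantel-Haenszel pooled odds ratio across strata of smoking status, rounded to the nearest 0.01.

2.15

OR_MH = Σ(aᵢdᵢ/nᵢ) / Σ(bᵢcᵢ/nᵢ), where nᵢ is the stratum total.
Stratum 1 (Non-smokers): n = 4436; a·d/n = 2234·402/4436 = 202.4500; b·c/n = 1483·317/4436 = 105.9763
Stratum 2 (Smokers): n = 2694; a·d/n = 1799·150/2694 = 100.1670; b·c/n = 586·159/2694 = 34.5857
OR_MH = (202.4500 + 100.1670) / (105.9763 + 34.5857) = 302.6170 / 140.5621 = 2.15291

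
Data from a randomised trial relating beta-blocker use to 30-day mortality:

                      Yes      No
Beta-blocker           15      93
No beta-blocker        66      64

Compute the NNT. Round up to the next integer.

Risk in treated group = 15/108 = 0.13889; risk in control = 66/130 = 0.50769.
Absolute risk reduction = 0.50769 − 0.13889 = 0.36880
NNT = 1 / ARR = 1 / 0.36880 = 2.711 → round up → 3

3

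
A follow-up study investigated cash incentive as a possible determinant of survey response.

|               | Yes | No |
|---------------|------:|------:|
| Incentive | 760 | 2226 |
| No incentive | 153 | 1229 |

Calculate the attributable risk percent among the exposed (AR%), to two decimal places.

Cells: a = 760, b = 2226, c = 153, d = 1229.
Risk in exposed = 760/2986 = 0.25452; risk in unexposed = 153/1382 = 0.11071.
RR = 0.25452/0.11071 = 2.29901
AR% = (RR − 1)/RR × 100 = (2.29901 − 1)/2.29901 × 100 = 56.5030%

56.50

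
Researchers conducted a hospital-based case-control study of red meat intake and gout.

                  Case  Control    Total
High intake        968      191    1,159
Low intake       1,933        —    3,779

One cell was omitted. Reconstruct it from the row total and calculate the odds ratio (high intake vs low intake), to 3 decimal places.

The missing cell is in the unexposed row: 3779 − 1933 = 1846.
So a = 968, b = 191, c = 1933, d = 1846.
OR = (a·d)/(b·c) = (968 × 1846) / (191 × 1933) = 1786928 / 369203 = 4.83996

4.840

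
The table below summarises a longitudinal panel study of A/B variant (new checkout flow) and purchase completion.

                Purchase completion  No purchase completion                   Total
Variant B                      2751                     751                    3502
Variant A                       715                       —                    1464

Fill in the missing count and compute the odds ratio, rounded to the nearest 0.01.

The missing cell is in the unexposed row: 1464 − 715 = 749.
So a = 2751, b = 751, c = 715, d = 749.
OR = (a·d)/(b·c) = (2751 × 749) / (751 × 715) = 2060499 / 536965 = 3.83731

3.84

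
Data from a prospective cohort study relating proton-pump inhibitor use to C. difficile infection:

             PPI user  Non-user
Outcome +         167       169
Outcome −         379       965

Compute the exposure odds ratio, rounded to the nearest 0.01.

Reading the table with exposure as columns: a = 167 (PPI user, case), b = 379 (PPI user, non-case), c = 169 (Non-user, case), d = 965.
OR = (a·d)/(b·c) = (167 × 965) / (379 × 169) = 161155 / 64051 = 2.51604
The odds of C. difficile infection are about 2.52 times as high in the ppi user group.

2.52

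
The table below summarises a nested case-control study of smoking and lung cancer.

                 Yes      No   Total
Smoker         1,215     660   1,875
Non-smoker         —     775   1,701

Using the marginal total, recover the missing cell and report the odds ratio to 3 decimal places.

The missing cell is in the unexposed row: 1701 − 775 = 926.
So a = 1215, b = 660, c = 926, d = 775.
OR = (a·d)/(b·c) = (1215 × 775) / (660 × 926) = 941625 / 611160 = 1.54072

1.541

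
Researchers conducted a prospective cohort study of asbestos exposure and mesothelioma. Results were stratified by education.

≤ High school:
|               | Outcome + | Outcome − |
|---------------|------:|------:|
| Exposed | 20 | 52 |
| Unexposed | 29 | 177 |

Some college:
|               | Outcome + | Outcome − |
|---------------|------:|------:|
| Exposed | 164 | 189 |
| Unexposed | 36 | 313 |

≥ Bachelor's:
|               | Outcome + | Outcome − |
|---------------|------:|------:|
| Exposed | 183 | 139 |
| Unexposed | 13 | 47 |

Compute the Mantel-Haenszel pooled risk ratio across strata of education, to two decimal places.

3.42

RR_MH = Σ(aᵢ·n₀ᵢ/nᵢ) / Σ(cᵢ·n₁ᵢ/nᵢ), with n₁ᵢ = aᵢ+bᵢ (exposed), n₀ᵢ = cᵢ+dᵢ (unexposed), nᵢ = n₁ᵢ+n₀ᵢ.
Stratum 1 (≤ High school): n₁ = 72, n₀ = 206, n = 278; a·n₀/n = 20·206/278 = 14.8201; c·n₁/n = 29·72/278 = 7.5108
Stratum 2 (Some college): n₁ = 353, n₀ = 349, n = 702; a·n₀/n = 164·349/702 = 81.5328; c·n₁/n = 36·353/702 = 18.1026
Stratum 3 (≥ Bachelor's): n₁ = 322, n₀ = 60, n = 382; a·n₀/n = 183·60/382 = 28.7435; c·n₁/n = 13·322/382 = 10.9581
RR_MH = (14.8201 + 81.5328 + 28.7435) / (7.5108 + 18.1026 + 10.9581) = 125.0964 / 36.5715 = 3.42060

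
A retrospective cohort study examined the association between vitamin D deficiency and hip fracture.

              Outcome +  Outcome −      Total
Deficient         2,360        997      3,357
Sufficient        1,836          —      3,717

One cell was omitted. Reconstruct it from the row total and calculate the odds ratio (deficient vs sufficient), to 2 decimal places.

The missing cell is in the unexposed row: 3717 − 1836 = 1881.
So a = 2360, b = 997, c = 1836, d = 1881.
OR = (a·d)/(b·c) = (2360 × 1881) / (997 × 1836) = 4439160 / 1830492 = 2.42512

2.43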